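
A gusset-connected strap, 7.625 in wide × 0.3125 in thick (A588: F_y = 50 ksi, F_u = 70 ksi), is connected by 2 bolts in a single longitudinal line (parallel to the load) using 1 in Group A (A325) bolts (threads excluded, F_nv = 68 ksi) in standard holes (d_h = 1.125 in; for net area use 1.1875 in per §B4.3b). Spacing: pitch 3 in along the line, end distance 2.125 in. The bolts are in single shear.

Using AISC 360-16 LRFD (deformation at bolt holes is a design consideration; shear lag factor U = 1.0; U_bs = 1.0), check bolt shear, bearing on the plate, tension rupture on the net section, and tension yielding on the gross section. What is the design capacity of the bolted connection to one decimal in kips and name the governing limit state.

Bolt shear: A_b = π(1)²/4 = 0.7854 in². φR_n = 0.75 × 68 × 0.7854 × 2 × 1 = 80.1 kips.
Bearing (0.3125 in plate, F_u = 70 ksi): end bolts L_c = 2.125 − 1.125/2 = 1.5625, R_n = min(1.2×1.5625×0.3125×70, 2.4×1×0.3125×70) = 41.016 kips/bolt; interior L_c = 3 − 1.125 = 1.875, R_n = 49.219 kips/bolt. φR_n = 0.75 × (1×41.016 + 1×49.219) = 67.7 kips.
Tension rupture (net): A_n = (7.625 − 1×1.1875)×0.3125 = 2.0117 in² (U = 1.0, A_e = A_n). φR_n = 0.75 × 70 × 2.0117 = 105.6 kips.
Tension yield (gross): A_g = 7.625×0.3125 = 2.3828 in². φR_n = 0.90 × 50 × 2.3828 = 107.2 kips.
Governing: min(80.1, 67.7, 105.6, 107.2) = 67.7 kips → bearing.

67.7 kips (bearing governs)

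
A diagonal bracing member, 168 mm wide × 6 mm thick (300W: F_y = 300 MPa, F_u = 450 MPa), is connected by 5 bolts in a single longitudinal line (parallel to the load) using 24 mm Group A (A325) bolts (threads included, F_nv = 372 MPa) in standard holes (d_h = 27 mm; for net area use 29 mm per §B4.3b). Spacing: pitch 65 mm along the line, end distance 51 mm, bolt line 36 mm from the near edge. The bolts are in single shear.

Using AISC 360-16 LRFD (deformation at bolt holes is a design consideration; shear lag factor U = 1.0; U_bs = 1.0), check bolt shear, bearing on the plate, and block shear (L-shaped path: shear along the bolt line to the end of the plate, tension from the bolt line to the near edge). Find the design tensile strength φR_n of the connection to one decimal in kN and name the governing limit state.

262.8 kN (block shear governs)

Bolt shear: A_b = π(24)²/4 = 452.39 mm². φR_n = 0.75 × 372 × 452.39 × 5 × 1 = 631.1 kN.
Bearing (6 mm plate, F_u = 450 MPa): end bolts L_c = 51 − 27/2 = 37.5, R_n = min(1.2×37.5×6×450, 2.4×24×6×450) = 121.5 kN/bolt; interior L_c = 65 − 27 = 38, R_n = 123.12 kN/bolt. φR_n = 0.75 × (1×121.5 + 4×123.12) = 460.5 kN.
Block shear: shear path 1×[51+4×65] = 1×311 mm, A_gv = 1866, A_nv = 1×(311 − 4.5×29)×6 = 1083 mm²; tension to near edge: (36 − 0.5×29)×6 = 129 mm². R_n = min(0.6×450×1083, 0.6×300×1866) + 1.0×450×129 = min(292.41, 335.88) + 58.05 = 350.46 kN. φR_n = 0.75 × 350.46 = 262.8 kN.
Governing: min(631.1, 460.5, 262.8) = 262.8 kN → block shear.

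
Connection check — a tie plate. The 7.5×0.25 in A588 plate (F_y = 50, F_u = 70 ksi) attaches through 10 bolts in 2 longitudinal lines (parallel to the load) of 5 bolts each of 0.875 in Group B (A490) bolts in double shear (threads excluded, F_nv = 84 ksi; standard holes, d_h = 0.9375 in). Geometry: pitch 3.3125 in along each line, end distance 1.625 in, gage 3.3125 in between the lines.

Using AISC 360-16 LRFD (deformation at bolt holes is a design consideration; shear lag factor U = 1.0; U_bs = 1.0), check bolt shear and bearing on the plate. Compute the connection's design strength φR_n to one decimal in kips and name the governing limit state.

Bolt shear: A_b = π(0.875)²/4 = 0.60132 in². φR_n = 0.75 × 84 × 0.60132 × 10 × 2 = 757.7 kips.
Bearing (0.25 in plate, F_u = 70 ksi): end bolts L_c = 1.625 − 0.9375/2 = 1.15625, R_n = min(1.2×1.15625×0.25×70, 2.4×0.875×0.25×70) = 24.281 kips/bolt; interior L_c = 3.3125 − 0.9375 = 2.375, R_n = 36.75 kips/bolt. φR_n = 0.75 × (2×24.281 + 8×36.75) = 256.9 kips.
Governing: min(757.7, 256.9) = 256.9 kips → bearing.

256.9 kips (bearing governs)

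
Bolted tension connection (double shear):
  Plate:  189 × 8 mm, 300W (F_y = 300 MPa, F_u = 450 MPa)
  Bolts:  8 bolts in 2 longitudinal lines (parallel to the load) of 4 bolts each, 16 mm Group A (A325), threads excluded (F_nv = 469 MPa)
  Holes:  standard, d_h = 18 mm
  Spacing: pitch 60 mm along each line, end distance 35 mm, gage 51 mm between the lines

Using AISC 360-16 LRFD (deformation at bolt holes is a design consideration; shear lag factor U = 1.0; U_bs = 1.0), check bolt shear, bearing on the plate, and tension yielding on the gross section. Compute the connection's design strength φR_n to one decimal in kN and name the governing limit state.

Bolt shear: A_b = π(16)²/4 = 201.06 mm². φR_n = 0.75 × 469 × 201.06 × 8 × 2 = 1131.6 kN.
Bearing (8 mm plate, F_u = 450 MPa): end bolts L_c = 35 − 18/2 = 26, R_n = min(1.2×26×8×450, 2.4×16×8×450) = 112.32 kN/bolt; interior L_c = 60 − 18 = 42, R_n = 138.24 kN/bolt. φR_n = 0.75 × (2×112.32 + 6×138.24) = 790.6 kN.
Tension yield (gross): A_g = 189×8 = 1512 mm². φR_n = 0.90 × 300 × 1512 = 408.2 kN.
Governing: min(1131.6, 790.6, 408.2) = 408.2 kN → gross-section yield.

408.2 kN (gross-section yield governs)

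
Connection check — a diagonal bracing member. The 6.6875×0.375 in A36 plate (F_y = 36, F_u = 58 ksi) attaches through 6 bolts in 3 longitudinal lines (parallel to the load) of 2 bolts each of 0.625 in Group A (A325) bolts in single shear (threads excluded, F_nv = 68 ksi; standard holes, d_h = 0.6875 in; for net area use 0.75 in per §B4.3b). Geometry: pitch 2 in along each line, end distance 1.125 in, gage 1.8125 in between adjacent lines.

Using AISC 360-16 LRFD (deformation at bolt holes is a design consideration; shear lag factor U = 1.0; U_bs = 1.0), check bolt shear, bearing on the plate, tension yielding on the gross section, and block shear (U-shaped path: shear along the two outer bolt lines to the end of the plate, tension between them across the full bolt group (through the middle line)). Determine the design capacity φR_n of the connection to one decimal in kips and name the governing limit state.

72.6 kips (block shear governs)

Bolt shear: A_b = π(0.625)²/4 = 0.3068 in². φR_n = 0.75 × 68 × 0.3068 × 6 × 1 = 93.9 kips.
Bearing (0.375 in plate, F_u = 58 ksi): end bolts L_c = 1.125 − 0.6875/2 = 0.78125, R_n = min(1.2×0.78125×0.375×58, 2.4×0.625×0.375×58) = 20.391 kips/bolt; interior L_c = 2 − 0.6875 = 1.3125, R_n = 32.625 kips/bolt. φR_n = 0.75 × (3×20.391 + 3×32.625) = 119.3 kips.
Tension yield (gross): A_g = 6.6875×0.375 = 2.5078 in². φR_n = 0.90 × 36 × 2.5078 = 81.3 kips.
Block shear: shear path 2×[1.125+1×2] = 2×3.125 in, A_gv = 2.3438, A_nv = 2×(3.125 − 1.5×0.75)×0.375 = 1.5 in²; tension across gage: (3.625 − 2×0.75)×0.375 = 0.79688 in². R_n = min(0.6×58×1.5, 0.6×36×2.3438) + 1.0×58×0.79688 = min(52.2, 50.626) + 46.219 = 96.845 kips. φR_n = 0.75 × 96.845 = 72.6 kips.
Governing: min(93.9, 119.3, 81.3, 72.6) = 72.6 kips → block shear.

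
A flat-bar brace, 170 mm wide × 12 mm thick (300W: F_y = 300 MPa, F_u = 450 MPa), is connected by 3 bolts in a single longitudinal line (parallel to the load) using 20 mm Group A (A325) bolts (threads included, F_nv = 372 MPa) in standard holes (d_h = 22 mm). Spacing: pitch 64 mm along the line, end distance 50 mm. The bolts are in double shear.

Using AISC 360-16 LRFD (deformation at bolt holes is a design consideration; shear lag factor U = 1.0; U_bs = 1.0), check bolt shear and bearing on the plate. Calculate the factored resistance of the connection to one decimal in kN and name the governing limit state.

525.9 kN (bolt shear governs)

Bolt shear: A_b = π(20)²/4 = 314.16 mm². φR_n = 0.75 × 372 × 314.16 × 3 × 2 = 525.9 kN.
Bearing (12 mm plate, F_u = 450 MPa): end bolts L_c = 50 − 22/2 = 39, R_n = min(1.2×39×12×450, 2.4×20×12×450) = 252.72 kN/bolt; interior L_c = 64 − 22 = 42, R_n = 259.2 kN/bolt. φR_n = 0.75 × (1×252.72 + 2×259.2) = 578.3 kN.
Governing: min(525.9, 578.3) = 525.9 kN → bolt shear.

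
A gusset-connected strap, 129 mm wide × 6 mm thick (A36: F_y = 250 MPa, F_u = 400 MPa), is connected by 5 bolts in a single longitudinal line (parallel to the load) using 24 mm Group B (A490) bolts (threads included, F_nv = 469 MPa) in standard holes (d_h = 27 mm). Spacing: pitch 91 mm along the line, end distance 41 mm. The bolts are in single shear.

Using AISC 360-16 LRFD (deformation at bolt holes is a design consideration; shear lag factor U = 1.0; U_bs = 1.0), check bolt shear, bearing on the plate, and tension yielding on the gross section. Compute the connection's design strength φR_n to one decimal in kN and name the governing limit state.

174.2 kN (gross-section yield governs)

Bolt shear: A_b = π(24)²/4 = 452.39 mm². φR_n = 0.75 × 469 × 452.39 × 5 × 1 = 795.6 kN.
Bearing (6 mm plate, F_u = 400 MPa): end bolts L_c = 41 − 27/2 = 27.5, R_n = min(1.2×27.5×6×400, 2.4×24×6×400) = 79.2 kN/bolt; interior L_c = 91 − 27 = 64, R_n = 138.24 kN/bolt. φR_n = 0.75 × (1×79.2 + 4×138.24) = 474.1 kN.
Tension yield (gross): A_g = 129×6 = 774 mm². φR_n = 0.90 × 250 × 774 = 174.2 kN.
Governing: min(795.6, 474.1, 174.2) = 174.2 kN → gross-section yield.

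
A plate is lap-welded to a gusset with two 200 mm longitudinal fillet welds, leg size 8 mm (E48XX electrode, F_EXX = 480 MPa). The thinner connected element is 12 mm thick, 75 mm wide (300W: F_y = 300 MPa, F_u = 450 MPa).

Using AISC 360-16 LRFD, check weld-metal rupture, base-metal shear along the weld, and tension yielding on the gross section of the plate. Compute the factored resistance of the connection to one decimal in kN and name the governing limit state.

243.0 kN (gross-section yield governs)

Weld metal: throat = 0.707×8 = 5.656 mm, L = 2×200 = 400 mm. φR_n = 0.75 × 0.6 × 480 × 5.656 × 400 = 488.7 kN.
Base metal shear (12 mm plate): yield φR_n = 1.0×0.6×300×12×400 = 864.0 kN; rupture φR_n = 0.75×0.6×450×12×400 = 972.0 kN; take 864.0 kN (yield).
Tension yield (gross): A_g = 75×12 = 900 mm². φR_n = 0.90 × 300 × 900 = 243.0 kN.
Governing: min(488.7, 864.0, 243.0) = 243.0 kN → gross-section yield.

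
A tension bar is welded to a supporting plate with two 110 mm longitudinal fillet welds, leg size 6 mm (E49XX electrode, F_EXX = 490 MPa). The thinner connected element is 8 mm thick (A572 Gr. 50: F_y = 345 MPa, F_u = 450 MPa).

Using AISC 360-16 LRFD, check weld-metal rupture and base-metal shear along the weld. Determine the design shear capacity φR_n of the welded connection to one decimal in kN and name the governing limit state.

205.8 kN (weld metal governs)

Weld metal: throat = 0.707×6 = 4.242 mm, L = 2×110 = 220 mm. φR_n = 0.75 × 0.6 × 490 × 4.242 × 220 = 205.8 kN.
Base metal shear (8 mm plate): yield φR_n = 1.0×0.6×345×8×220 = 364.3 kN; rupture φR_n = 0.75×0.6×450×8×220 = 356.4 kN; take 356.4 kN (rupture).
Governing: min(205.8, 356.4) = 205.8 kN → weld metal.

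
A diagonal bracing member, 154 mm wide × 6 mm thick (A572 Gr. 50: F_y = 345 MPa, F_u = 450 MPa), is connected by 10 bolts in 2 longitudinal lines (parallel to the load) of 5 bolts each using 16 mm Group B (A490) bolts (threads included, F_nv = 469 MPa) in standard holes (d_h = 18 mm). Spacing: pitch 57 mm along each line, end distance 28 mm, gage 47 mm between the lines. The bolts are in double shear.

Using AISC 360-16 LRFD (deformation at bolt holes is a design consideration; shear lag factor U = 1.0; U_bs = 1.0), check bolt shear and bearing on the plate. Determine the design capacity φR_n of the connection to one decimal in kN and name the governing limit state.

714.4 kN (bearing governs)

Bolt shear: A_b = π(16)²/4 = 201.06 mm². φR_n = 0.75 × 469 × 201.06 × 10 × 2 = 1414.5 kN.
Bearing (6 mm plate, F_u = 450 MPa): end bolts L_c = 28 − 18/2 = 19, R_n = min(1.2×19×6×450, 2.4×16×6×450) = 61.56 kN/bolt; interior L_c = 57 − 18 = 39, R_n = 103.68 kN/bolt. φR_n = 0.75 × (2×61.56 + 8×103.68) = 714.4 kN.
Governing: min(1414.5, 714.4) = 714.4 kN → bearing.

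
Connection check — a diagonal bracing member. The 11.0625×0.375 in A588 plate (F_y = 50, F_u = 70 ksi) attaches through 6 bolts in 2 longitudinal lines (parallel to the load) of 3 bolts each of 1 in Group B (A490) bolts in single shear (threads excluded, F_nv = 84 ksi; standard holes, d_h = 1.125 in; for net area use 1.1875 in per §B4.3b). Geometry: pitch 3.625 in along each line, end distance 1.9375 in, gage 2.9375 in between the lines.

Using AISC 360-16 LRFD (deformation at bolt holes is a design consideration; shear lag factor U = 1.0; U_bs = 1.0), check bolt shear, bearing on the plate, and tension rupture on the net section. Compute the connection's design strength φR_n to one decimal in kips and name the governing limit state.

171.0 kips (net-section rupture governs)

Bolt shear: A_b = π(1)²/4 = 0.7854 in². φR_n = 0.75 × 84 × 0.7854 × 6 × 1 = 296.9 kips.
Bearing (0.375 in plate, F_u = 70 ksi): end bolts L_c = 1.9375 − 1.125/2 = 1.375, R_n = min(1.2×1.375×0.375×70, 2.4×1×0.375×70) = 43.313 kips/bolt; interior L_c = 3.625 − 1.125 = 2.5, R_n = 63 kips/bolt. φR_n = 0.75 × (2×43.313 + 4×63) = 254.0 kips.
Tension rupture (net): A_n = (11.0625 − 2×1.1875)×0.375 = 3.2578 in² (U = 1.0, A_e = A_n). φR_n = 0.75 × 70 × 3.2578 = 171.0 kips.
Governing: min(296.9, 254.0, 171.0) = 171.0 kips → net-section rupture.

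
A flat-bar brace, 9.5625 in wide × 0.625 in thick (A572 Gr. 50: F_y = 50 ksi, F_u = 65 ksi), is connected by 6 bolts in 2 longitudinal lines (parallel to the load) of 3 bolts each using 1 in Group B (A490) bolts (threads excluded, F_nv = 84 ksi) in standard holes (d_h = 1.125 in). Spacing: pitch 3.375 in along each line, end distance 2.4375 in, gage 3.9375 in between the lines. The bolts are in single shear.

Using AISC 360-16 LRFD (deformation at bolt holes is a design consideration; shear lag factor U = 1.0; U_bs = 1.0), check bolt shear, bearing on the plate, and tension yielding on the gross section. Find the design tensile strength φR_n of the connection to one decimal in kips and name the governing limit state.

268.9 kips (gross-section yield governs)

Bolt shear: A_b = π(1)²/4 = 0.7854 in². φR_n = 0.75 × 84 × 0.7854 × 6 × 1 = 296.9 kips.
Bearing (0.625 in plate, F_u = 65 ksi): end bolts L_c = 2.4375 − 1.125/2 = 1.875, R_n = min(1.2×1.875×0.625×65, 2.4×1×0.625×65) = 91.406 kips/bolt; interior L_c = 3.375 − 1.125 = 2.25, R_n = 97.5 kips/bolt. φR_n = 0.75 × (2×91.406 + 4×97.5) = 429.6 kips.
Tension yield (gross): A_g = 9.5625×0.625 = 5.9766 in². φR_n = 0.90 × 50 × 5.9766 = 268.9 kips.
Governing: min(296.9, 429.6, 268.9) = 268.9 kips → gross-section yield.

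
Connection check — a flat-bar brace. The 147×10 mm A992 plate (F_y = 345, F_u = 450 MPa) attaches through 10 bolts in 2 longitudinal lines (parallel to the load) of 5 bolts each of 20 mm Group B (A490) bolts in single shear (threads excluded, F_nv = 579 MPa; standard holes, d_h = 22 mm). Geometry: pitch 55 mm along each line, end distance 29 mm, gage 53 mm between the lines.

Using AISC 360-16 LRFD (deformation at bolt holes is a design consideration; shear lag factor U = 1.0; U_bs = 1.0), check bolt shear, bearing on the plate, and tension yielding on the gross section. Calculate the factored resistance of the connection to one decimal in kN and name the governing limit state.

Bolt shear: A_b = π(20)²/4 = 314.16 mm². φR_n = 0.75 × 579 × 314.16 × 10 × 1 = 1364.2 kN.
Bearing (10 mm plate, F_u = 450 MPa): end bolts L_c = 29 − 22/2 = 18, R_n = min(1.2×18×10×450, 2.4×20×10×450) = 97.2 kN/bolt; interior L_c = 55 − 22 = 33, R_n = 178.2 kN/bolt. φR_n = 0.75 × (2×97.2 + 8×178.2) = 1215.0 kN.
Tension yield (gross): A_g = 147×10 = 1470 mm². φR_n = 0.90 × 345 × 1470 = 456.4 kN.
Governing: min(1364.2, 1215.0, 456.4) = 456.4 kN → gross-section yield.

456.4 kN (gross-section yield governs)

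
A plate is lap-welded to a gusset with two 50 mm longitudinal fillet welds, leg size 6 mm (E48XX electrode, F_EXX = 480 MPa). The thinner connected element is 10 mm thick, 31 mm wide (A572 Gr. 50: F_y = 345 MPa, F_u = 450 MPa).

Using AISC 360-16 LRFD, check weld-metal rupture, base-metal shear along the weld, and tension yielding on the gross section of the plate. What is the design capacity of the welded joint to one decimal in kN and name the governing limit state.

Weld metal: throat = 0.707×6 = 4.242 mm, L = 2×50 = 100 mm. φR_n = 0.75 × 0.6 × 480 × 4.242 × 100 = 91.6 kN.
Base metal shear (10 mm plate): yield φR_n = 1.0×0.6×345×10×100 = 207.0 kN; rupture φR_n = 0.75×0.6×450×10×100 = 202.5 kN; take 202.5 kN (rupture).
Tension yield (gross): A_g = 31×10 = 310 mm². φR_n = 0.90 × 345 × 310 = 96.3 kN.
Governing: min(91.6, 202.5, 96.3) = 91.6 kN → weld metal.

91.6 kN (weld metal governs)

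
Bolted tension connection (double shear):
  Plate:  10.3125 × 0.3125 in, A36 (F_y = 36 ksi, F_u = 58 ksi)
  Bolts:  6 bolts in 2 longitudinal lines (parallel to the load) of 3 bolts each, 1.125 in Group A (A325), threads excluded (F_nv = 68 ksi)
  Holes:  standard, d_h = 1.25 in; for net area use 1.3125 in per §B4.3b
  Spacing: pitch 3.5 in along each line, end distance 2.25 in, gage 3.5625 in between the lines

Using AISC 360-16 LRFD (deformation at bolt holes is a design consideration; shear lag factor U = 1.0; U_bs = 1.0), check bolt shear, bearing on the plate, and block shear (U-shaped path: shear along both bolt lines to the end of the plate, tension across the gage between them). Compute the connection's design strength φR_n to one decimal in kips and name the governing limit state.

124.2 kips (block shear governs)

Bolt shear: A_b = π(1.125)²/4 = 0.99402 in². φR_n = 0.75 × 68 × 0.99402 × 6 × 2 = 608.3 kips.
Bearing (0.3125 in plate, F_u = 58 ksi): end bolts L_c = 2.25 − 1.25/2 = 1.625, R_n = min(1.2×1.625×0.3125×58, 2.4×1.125×0.3125×58) = 35.344 kips/bolt; interior L_c = 3.5 − 1.25 = 2.25, R_n = 48.938 kips/bolt. φR_n = 0.75 × (2×35.344 + 4×48.938) = 199.8 kips.
Block shear: shear path 2×[2.25+2×3.5] = 2×9.25 in, A_gv = 5.7813, A_nv = 2×(9.25 − 2.5×1.3125)×0.3125 = 3.7305 in²; tension across gage: (3.5625 − 1×1.3125)×0.3125 = 0.70313 in². R_n = min(0.6×58×3.7305, 0.6×36×5.7813) + 1.0×58×0.70313 = min(129.82, 124.88) + 40.782 = 165.66 kips. φR_n = 0.75 × 165.66 = 124.2 kips.
Governing: min(608.3, 199.8, 124.2) = 124.2 kips → block shear.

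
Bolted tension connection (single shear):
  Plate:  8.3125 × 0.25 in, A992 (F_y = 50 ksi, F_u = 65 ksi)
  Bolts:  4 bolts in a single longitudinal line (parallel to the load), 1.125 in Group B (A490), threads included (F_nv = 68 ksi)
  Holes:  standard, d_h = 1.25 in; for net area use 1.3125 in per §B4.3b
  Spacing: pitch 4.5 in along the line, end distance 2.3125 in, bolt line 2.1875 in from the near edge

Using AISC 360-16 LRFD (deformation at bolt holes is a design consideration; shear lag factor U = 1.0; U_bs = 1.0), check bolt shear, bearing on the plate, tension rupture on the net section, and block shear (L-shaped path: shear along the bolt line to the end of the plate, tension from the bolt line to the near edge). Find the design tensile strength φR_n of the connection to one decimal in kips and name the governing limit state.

85.3 kips (net-section rupture governs)

Bolt shear: A_b = π(1.125)²/4 = 0.99402 in². φR_n = 0.75 × 68 × 0.99402 × 4 × 1 = 202.8 kips.
Bearing (0.25 in plate, F_u = 65 ksi): end bolts L_c = 2.3125 − 1.25/2 = 1.6875, R_n = min(1.2×1.6875×0.25×65, 2.4×1.125×0.25×65) = 32.906 kips/bolt; interior L_c = 4.5 − 1.25 = 3.25, R_n = 43.875 kips/bolt. φR_n = 0.75 × (1×32.906 + 3×43.875) = 123.4 kips.
Tension rupture (net): A_n = (8.3125 − 1×1.3125)×0.25 = 1.75 in² (U = 1.0, A_e = A_n). φR_n = 0.75 × 65 × 1.75 = 85.3 kips.
Block shear: shear path 1×[2.3125+3×4.5] = 1×15.8125 in, A_gv = 3.9531, A_nv = 1×(15.8125 − 3.5×1.3125)×0.25 = 2.8047 in²; tension to near edge: (2.1875 − 0.5×1.3125)×0.25 = 0.38281 in². R_n = min(0.6×65×2.8047, 0.6×50×3.9531) + 1.0×65×0.38281 = min(109.38, 118.59) + 24.883 = 134.26 kips. φR_n = 0.75 × 134.26 = 100.7 kips.
Governing: min(202.8, 123.4, 85.3, 100.7) = 85.3 kips → net-section rupture.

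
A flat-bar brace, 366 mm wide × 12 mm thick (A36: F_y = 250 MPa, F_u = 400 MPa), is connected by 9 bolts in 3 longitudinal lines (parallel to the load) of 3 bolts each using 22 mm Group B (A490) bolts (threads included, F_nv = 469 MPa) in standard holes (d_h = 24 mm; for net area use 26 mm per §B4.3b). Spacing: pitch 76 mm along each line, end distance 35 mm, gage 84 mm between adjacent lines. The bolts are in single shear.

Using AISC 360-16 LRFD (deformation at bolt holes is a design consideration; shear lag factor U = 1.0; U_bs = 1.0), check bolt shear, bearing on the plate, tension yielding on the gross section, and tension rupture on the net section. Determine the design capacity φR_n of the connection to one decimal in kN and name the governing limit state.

988.2 kN (gross-section yield governs)

Bolt shear: A_b = π(22)²/4 = 380.13 mm². φR_n = 0.75 × 469 × 380.13 × 9 × 1 = 1203.4 kN.
Bearing (12 mm plate, F_u = 400 MPa): end bolts L_c = 35 − 24/2 = 23, R_n = min(1.2×23×12×400, 2.4×22×12×400) = 132.48 kN/bolt; interior L_c = 76 − 24 = 52, R_n = 253.44 kN/bolt. φR_n = 0.75 × (3×132.48 + 6×253.44) = 1438.6 kN.
Tension yield (gross): A_g = 366×12 = 4392 mm². φR_n = 0.90 × 250 × 4392 = 988.2 kN.
Tension rupture (net): A_n = (366 − 3×26)×12 = 3456 mm² (U = 1.0, A_e = A_n). φR_n = 0.75 × 400 × 3456 = 1036.8 kN.
Governing: min(1203.4, 1438.6, 988.2, 1036.8) = 988.2 kN → gross-section yield.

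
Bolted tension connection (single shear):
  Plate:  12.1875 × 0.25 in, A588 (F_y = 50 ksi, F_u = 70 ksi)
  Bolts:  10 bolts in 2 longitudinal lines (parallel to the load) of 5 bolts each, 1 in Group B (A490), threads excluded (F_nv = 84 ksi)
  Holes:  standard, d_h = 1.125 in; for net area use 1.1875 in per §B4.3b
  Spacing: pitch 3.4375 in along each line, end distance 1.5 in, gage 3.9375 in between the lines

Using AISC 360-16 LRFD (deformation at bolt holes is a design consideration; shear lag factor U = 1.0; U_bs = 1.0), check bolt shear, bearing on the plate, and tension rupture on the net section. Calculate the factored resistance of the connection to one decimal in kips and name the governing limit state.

Bolt shear: A_b = π(1)²/4 = 0.7854 in². φR_n = 0.75 × 84 × 0.7854 × 10 × 1 = 494.8 kips.
Bearing (0.25 in plate, F_u = 70 ksi): end bolts L_c = 1.5 − 1.125/2 = 0.9375, R_n = min(1.2×0.9375×0.25×70, 2.4×1×0.25×70) = 19.688 kips/bolt; interior L_c = 3.4375 − 1.125 = 2.3125, R_n = 42 kips/bolt. φR_n = 0.75 × (2×19.688 + 8×42) = 281.5 kips.
Tension rupture (net): A_n = (12.1875 − 2×1.1875)×0.25 = 2.4531 in² (U = 1.0, A_e = A_n). φR_n = 0.75 × 70 × 2.4531 = 128.8 kips.
Governing: min(494.8, 281.5, 128.8) = 128.8 kips → net-section rupture.

128.8 kips (net-section rupture governs)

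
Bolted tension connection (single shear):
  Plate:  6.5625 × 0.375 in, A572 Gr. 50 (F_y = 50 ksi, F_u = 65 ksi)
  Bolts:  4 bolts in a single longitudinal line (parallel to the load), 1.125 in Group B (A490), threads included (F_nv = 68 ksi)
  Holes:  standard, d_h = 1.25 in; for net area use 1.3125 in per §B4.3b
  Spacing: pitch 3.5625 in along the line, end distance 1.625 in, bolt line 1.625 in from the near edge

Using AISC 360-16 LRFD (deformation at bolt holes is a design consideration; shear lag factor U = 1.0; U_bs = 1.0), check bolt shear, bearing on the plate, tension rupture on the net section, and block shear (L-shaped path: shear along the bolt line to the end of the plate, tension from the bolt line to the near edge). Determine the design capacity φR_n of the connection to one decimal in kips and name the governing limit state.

Bolt shear: A_b = π(1.125)²/4 = 0.99402 in². φR_n = 0.75 × 68 × 0.99402 × 4 × 1 = 202.8 kips.
Bearing (0.375 in plate, F_u = 65 ksi): end bolts L_c = 1.625 − 1.25/2 = 1, R_n = min(1.2×1×0.375×65, 2.4×1.125×0.375×65) = 29.25 kips/bolt; interior L_c = 3.5625 − 1.25 = 2.3125, R_n = 65.813 kips/bolt. φR_n = 0.75 × (1×29.25 + 3×65.813) = 170.0 kips.
Tension rupture (net): A_n = (6.5625 − 1×1.3125)×0.375 = 1.9688 in² (U = 1.0, A_e = A_n). φR_n = 0.75 × 65 × 1.9688 = 96.0 kips.
Block shear: shear path 1×[1.625+3×3.5625] = 1×12.3125 in, A_gv = 4.6172, A_nv = 1×(12.3125 − 3.5×1.3125)×0.375 = 2.8945 in²; tension to near edge: (1.625 − 0.5×1.3125)×0.375 = 0.36328 in². R_n = min(0.6×65×2.8945, 0.6×50×4.6172) + 1.0×65×0.36328 = min(112.89, 138.52) + 23.613 = 136.5 kips. φR_n = 0.75 × 136.5 = 102.4 kips.
Governing: min(202.8, 170.0, 96.0, 102.4) = 96.0 kips → net-section rupture.

96.0 kips (net-section rupture governs)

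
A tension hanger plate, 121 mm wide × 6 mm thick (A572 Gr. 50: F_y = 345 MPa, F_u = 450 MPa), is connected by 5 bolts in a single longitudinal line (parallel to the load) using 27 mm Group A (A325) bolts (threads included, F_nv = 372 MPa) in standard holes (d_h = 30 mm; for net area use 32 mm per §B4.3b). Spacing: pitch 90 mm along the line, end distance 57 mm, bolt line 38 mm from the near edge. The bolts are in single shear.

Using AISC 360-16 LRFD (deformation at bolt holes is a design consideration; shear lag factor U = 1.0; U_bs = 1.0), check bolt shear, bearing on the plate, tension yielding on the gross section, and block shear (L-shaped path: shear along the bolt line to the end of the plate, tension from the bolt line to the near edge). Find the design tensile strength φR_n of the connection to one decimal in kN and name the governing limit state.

Bolt shear: A_b = π(27)²/4 = 572.56 mm². φR_n = 0.75 × 372 × 572.56 × 5 × 1 = 798.7 kN.
Bearing (6 mm plate, F_u = 450 MPa): end bolts L_c = 57 − 30/2 = 42, R_n = min(1.2×42×6×450, 2.4×27×6×450) = 136.08 kN/bolt; interior L_c = 90 − 30 = 60, R_n = 174.96 kN/bolt. φR_n = 0.75 × (1×136.08 + 4×174.96) = 626.9 kN.
Tension yield (gross): A_g = 121×6 = 726 mm². φR_n = 0.90 × 345 × 726 = 225.4 kN.
Block shear: shear path 1×[57+4×90] = 1×417 mm, A_gv = 2502, A_nv = 1×(417 − 4.5×32)×6 = 1638 mm²; tension to near edge: (38 − 0.5×32)×6 = 132 mm². R_n = min(0.6×450×1638, 0.6×345×2502) + 1.0×450×132 = min(442.26, 517.91) + 59.4 = 501.66 kN. φR_n = 0.75 × 501.66 = 376.2 kN.
Governing: min(798.7, 626.9, 225.4, 376.2) = 225.4 kN → gross-section yield.

225.4 kN (gross-section yield governs)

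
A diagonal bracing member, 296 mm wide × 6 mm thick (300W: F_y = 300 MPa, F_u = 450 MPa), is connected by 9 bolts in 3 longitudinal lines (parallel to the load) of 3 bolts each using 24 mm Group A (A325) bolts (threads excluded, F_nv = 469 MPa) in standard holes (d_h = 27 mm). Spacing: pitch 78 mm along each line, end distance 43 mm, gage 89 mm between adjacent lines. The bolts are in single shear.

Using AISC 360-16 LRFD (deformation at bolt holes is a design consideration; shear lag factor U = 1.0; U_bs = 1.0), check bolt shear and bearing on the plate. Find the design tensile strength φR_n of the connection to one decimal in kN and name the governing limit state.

Bolt shear: A_b = π(24)²/4 = 452.39 mm². φR_n = 0.75 × 469 × 452.39 × 9 × 1 = 1432.2 kN.
Bearing (6 mm plate, F_u = 450 MPa): end bolts L_c = 43 − 27/2 = 29.5, R_n = min(1.2×29.5×6×450, 2.4×24×6×450) = 95.58 kN/bolt; interior L_c = 78 − 27 = 51, R_n = 155.52 kN/bolt. φR_n = 0.75 × (3×95.58 + 6×155.52) = 914.9 kN.
Governing: min(1432.2, 914.9) = 914.9 kN → bearing.

914.9 kN (bearing governs)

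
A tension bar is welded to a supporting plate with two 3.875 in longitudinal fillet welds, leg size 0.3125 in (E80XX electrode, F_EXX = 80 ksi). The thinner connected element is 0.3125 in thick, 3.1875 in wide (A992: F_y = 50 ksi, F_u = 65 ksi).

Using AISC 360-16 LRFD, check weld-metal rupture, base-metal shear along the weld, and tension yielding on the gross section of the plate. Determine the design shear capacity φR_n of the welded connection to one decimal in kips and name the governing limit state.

44.8 kips (gross-section yield governs)

Weld metal: throat = 0.707×0.3125 = 0.22094 in, L = 2×3.875 = 7.75 in. φR_n = 0.75 × 0.6 × 80 × 0.22094 × 7.75 = 61.6 kips.
Base metal shear (0.3125 in plate): yield φR_n = 1.0×0.6×50×0.3125×7.75 = 72.7 kips; rupture φR_n = 0.75×0.6×65×0.3125×7.75 = 70.8 kips; take 70.8 kips (rupture).
Tension yield (gross): A_g = 3.1875×0.3125 = 0.99609 in². φR_n = 0.90 × 50 × 0.99609 = 44.8 kips.
Governing: min(61.6, 70.8, 44.8) = 44.8 kips → gross-section yield.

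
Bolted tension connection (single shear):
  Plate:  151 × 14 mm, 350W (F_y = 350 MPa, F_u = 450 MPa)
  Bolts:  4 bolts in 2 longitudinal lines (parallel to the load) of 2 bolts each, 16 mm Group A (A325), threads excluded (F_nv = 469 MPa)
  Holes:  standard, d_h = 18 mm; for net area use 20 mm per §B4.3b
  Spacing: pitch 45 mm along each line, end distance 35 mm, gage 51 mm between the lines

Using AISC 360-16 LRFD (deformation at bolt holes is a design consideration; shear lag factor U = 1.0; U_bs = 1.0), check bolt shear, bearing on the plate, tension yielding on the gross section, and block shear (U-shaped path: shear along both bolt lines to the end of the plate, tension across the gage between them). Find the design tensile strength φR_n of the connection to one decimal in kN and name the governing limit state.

Bolt shear: A_b = π(16)²/4 = 201.06 mm². φR_n = 0.75 × 469 × 201.06 × 4 × 1 = 282.9 kN.
Bearing (14 mm plate, F_u = 450 MPa): end bolts L_c = 35 − 18/2 = 26, R_n = min(1.2×26×14×450, 2.4×16×14×450) = 196.56 kN/bolt; interior L_c = 45 − 18 = 27, R_n = 204.12 kN/bolt. φR_n = 0.75 × (2×196.56 + 2×204.12) = 601.0 kN.
Tension yield (gross): A_g = 151×14 = 2114 mm². φR_n = 0.90 × 350 × 2114 = 665.9 kN.
Block shear: shear path 2×[35+1×45] = 2×80 mm, A_gv = 2240, A_nv = 2×(80 − 1.5×20)×14 = 1400 mm²; tension across gage: (51 − 1×20)×14 = 434 mm². R_n = min(0.6×450×1400, 0.6×350×2240) + 1.0×450×434 = min(378, 470.4) + 195.3 = 573.3 kN. φR_n = 0.75 × 573.3 = 430.0 kN.
Governing: min(282.9, 601.0, 665.9, 430.0) = 282.9 kN → bolt shear.

282.9 kN (bolt shear governs)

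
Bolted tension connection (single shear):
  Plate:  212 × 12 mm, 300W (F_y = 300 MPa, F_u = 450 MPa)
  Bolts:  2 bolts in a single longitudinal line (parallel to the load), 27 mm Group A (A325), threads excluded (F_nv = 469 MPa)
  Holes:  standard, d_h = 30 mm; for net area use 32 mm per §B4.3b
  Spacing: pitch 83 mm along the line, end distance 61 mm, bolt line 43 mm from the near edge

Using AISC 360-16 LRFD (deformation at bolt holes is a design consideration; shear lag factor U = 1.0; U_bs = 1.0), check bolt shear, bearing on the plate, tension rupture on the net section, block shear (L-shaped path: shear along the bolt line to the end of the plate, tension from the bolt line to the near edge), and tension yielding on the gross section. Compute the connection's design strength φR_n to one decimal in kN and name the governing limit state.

342.6 kN (block shear governs)

Bolt shear: A_b = π(27)²/4 = 572.56 mm². φR_n = 0.75 × 469 × 572.56 × 2 × 1 = 402.8 kN.
Bearing (12 mm plate, F_u = 450 MPa): end bolts L_c = 61 − 30/2 = 46, R_n = min(1.2×46×12×450, 2.4×27×12×450) = 298.08 kN/bolt; interior L_c = 83 − 30 = 53, R_n = 343.44 kN/bolt. φR_n = 0.75 × (1×298.08 + 1×343.44) = 481.1 kN.
Tension rupture (net): A_n = (212 − 1×32)×12 = 2160 mm² (U = 1.0, A_e = A_n). φR_n = 0.75 × 450 × 2160 = 729.0 kN.
Block shear: shear path 1×[61+1×83] = 1×144 mm, A_gv = 1728, A_nv = 1×(144 − 1.5×32)×12 = 1152 mm²; tension to near edge: (43 − 0.5×32)×12 = 324 mm². R_n = min(0.6×450×1152, 0.6×300×1728) + 1.0×450×324 = min(311.04, 311.04) + 145.8 = 456.84 kN. φR_n = 0.75 × 456.84 = 342.6 kN.
Tension yield (gross): A_g = 212×12 = 2544 mm². φR_n = 0.90 × 300 × 2544 = 686.9 kN.
Governing: min(402.8, 481.1, 729.0, 342.6, 686.9) = 342.6 kN → block shear.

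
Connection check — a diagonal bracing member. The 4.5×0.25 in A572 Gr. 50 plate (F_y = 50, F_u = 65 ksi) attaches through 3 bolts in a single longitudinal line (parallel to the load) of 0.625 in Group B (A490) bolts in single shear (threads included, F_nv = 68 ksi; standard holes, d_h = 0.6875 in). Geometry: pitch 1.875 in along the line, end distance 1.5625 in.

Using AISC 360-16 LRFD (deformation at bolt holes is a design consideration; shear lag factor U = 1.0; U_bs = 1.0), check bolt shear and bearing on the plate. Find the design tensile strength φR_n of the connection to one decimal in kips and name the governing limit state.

Bolt shear: A_b = π(0.625)²/4 = 0.3068 in². φR_n = 0.75 × 68 × 0.3068 × 3 × 1 = 46.9 kips.
Bearing (0.25 in plate, F_u = 65 ksi): end bolts L_c = 1.5625 − 0.6875/2 = 1.21875, R_n = min(1.2×1.21875×0.25×65, 2.4×0.625×0.25×65) = 23.766 kips/bolt; interior L_c = 1.875 − 0.6875 = 1.1875, R_n = 23.156 kips/bolt. φR_n = 0.75 × (1×23.766 + 2×23.156) = 52.6 kips.
Governing: min(46.9, 52.6) = 46.9 kips → bolt shear.

46.9 kips (bolt shear governs)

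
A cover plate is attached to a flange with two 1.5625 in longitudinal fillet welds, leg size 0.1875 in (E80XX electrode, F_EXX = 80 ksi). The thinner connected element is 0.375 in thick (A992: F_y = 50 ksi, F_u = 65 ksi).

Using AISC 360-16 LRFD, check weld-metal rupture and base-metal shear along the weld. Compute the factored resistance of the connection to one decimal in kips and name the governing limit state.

Weld metal: throat = 0.707×0.1875 = 0.13256 in, L = 2×1.5625 = 3.125 in. φR_n = 0.75 × 0.6 × 80 × 0.13256 × 3.125 = 14.9 kips.
Base metal shear (0.375 in plate): yield φR_n = 1.0×0.6×50×0.375×3.125 = 35.2 kips; rupture φR_n = 0.75×0.6×65×0.375×3.125 = 34.3 kips; take 34.3 kips (rupture).
Governing: min(14.9, 34.3) = 14.9 kips → weld metal.

14.9 kips (weld metal governs)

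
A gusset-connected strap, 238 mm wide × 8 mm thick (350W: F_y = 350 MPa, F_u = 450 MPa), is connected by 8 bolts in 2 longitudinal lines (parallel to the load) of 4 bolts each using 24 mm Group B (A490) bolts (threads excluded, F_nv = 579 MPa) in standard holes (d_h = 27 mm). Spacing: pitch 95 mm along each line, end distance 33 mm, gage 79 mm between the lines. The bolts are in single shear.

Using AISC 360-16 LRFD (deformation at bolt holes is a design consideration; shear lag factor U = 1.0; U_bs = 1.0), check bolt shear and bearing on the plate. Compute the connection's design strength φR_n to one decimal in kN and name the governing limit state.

Bolt shear: A_b = π(24)²/4 = 452.39 mm². φR_n = 0.75 × 579 × 452.39 × 8 × 1 = 1571.6 kN.
Bearing (8 mm plate, F_u = 450 MPa): end bolts L_c = 33 − 27/2 = 19.5, R_n = min(1.2×19.5×8×450, 2.4×24×8×450) = 84.24 kN/bolt; interior L_c = 95 − 27 = 68, R_n = 207.36 kN/bolt. φR_n = 0.75 × (2×84.24 + 6×207.36) = 1059.5 kN.
Governing: min(1571.6, 1059.5) = 1059.5 kN → bearing.

1059.5 kN (bearing governs)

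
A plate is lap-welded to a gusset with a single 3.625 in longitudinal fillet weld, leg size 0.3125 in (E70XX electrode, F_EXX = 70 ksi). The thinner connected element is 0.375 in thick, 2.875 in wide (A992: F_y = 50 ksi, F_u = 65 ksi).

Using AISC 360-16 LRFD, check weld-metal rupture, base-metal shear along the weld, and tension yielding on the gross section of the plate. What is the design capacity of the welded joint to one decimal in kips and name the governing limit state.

25.2 kips (weld metal governs)

Weld metal: throat = 0.707×0.3125 = 0.22094 in, L = 3.625 in. φR_n = 0.75 × 0.6 × 70 × 0.22094 × 3.625 = 25.2 kips.
Base metal shear (0.375 in plate): yield φR_n = 1.0×0.6×50×0.375×3.625 = 40.8 kips; rupture φR_n = 0.75×0.6×65×0.375×3.625 = 39.8 kips; take 39.8 kips (rupture).
Tension yield (gross): A_g = 2.875×0.375 = 1.0781 in². φR_n = 0.90 × 50 × 1.0781 = 48.5 kips.
Governing: min(25.2, 39.8, 48.5) = 25.2 kips → weld metal.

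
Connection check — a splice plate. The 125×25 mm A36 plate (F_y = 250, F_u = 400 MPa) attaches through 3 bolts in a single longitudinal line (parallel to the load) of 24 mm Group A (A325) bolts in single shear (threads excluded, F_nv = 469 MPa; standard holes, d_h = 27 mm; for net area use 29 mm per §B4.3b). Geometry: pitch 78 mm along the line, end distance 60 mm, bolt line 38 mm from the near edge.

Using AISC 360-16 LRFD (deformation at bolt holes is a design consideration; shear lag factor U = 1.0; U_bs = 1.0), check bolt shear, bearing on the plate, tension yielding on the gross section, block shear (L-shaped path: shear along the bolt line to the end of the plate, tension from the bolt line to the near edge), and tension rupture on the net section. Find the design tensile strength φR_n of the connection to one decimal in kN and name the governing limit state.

477.4 kN (bolt shear governs)

Bolt shear: A_b = π(24)²/4 = 452.39 mm². φR_n = 0.75 × 469 × 452.39 × 3 × 1 = 477.4 kN.
Bearing (25 mm plate, F_u = 400 MPa): end bolts L_c = 60 − 27/2 = 46.5, R_n = min(1.2×46.5×25×400, 2.4×24×25×400) = 558 kN/bolt; interior L_c = 78 − 27 = 51, R_n = 576 kN/bolt. φR_n = 0.75 × (1×558 + 2×576) = 1282.5 kN.
Tension yield (gross): A_g = 125×25 = 3125 mm². φR_n = 0.90 × 250 × 3125 = 703.1 kN.
Block shear: shear path 1×[60+2×78] = 1×216 mm, A_gv = 5400, A_nv = 1×(216 − 2.5×29)×25 = 3587.5 mm²; tension to near edge: (38 − 0.5×29)×25 = 587.5 mm². R_n = min(0.6×400×3587.5, 0.6×250×5400) + 1.0×400×587.5 = min(861, 810) + 235 = 1045 kN. φR_n = 0.75 × 1045 = 783.8 kN.
Tension rupture (net): A_n = (125 − 1×29)×25 = 2400 mm² (U = 1.0, A_e = A_n). φR_n = 0.75 × 400 × 2400 = 720.0 kN.
Governing: min(477.4, 1282.5, 703.1, 783.8, 720.0) = 477.4 kN → bolt shear.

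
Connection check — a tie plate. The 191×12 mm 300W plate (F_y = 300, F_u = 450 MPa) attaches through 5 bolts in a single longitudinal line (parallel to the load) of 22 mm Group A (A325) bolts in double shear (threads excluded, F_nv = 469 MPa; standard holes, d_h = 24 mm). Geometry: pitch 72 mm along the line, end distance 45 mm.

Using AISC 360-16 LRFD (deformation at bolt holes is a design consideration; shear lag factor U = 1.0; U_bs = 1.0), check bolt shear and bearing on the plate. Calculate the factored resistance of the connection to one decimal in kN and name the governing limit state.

Bolt shear: A_b = π(22)²/4 = 380.13 mm². φR_n = 0.75 × 469 × 380.13 × 5 × 2 = 1337.1 kN.
Bearing (12 mm plate, F_u = 450 MPa): end bolts L_c = 45 − 24/2 = 33, R_n = min(1.2×33×12×450, 2.4×22×12×450) = 213.84 kN/bolt; interior L_c = 72 − 24 = 48, R_n = 285.12 kN/bolt. φR_n = 0.75 × (1×213.84 + 4×285.12) = 1015.7 kN.
Governing: min(1337.1, 1015.7) = 1015.7 kN → bearing.

1015.7 kN (bearing governs)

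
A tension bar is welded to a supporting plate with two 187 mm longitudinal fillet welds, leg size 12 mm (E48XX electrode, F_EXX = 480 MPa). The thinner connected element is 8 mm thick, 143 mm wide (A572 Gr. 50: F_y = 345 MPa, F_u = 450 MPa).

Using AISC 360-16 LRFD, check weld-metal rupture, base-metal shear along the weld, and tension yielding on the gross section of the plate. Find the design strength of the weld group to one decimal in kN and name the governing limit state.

Weld metal: throat = 0.707×12 = 8.484 mm, L = 2×187 = 374 mm. φR_n = 0.75 × 0.6 × 480 × 8.484 × 374 = 685.4 kN.
Base metal shear (8 mm plate): yield φR_n = 1.0×0.6×345×8×374 = 619.3 kN; rupture φR_n = 0.75×0.6×450×8×374 = 605.9 kN; take 605.9 kN (rupture).
Tension yield (gross): A_g = 143×8 = 1144 mm². φR_n = 0.90 × 345 × 1144 = 355.2 kN.
Governing: min(685.4, 605.9, 355.2) = 355.2 kN → gross-section yield.

355.2 kN (gross-section yield governs)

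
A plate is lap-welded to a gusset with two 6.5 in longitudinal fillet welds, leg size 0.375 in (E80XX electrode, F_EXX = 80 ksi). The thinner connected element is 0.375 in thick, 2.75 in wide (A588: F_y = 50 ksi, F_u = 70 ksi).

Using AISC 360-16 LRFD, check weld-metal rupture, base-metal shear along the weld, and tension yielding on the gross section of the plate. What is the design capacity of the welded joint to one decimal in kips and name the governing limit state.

46.4 kips (gross-section yield governs)

Weld metal: throat = 0.707×0.375 = 0.26513 in, L = 2×6.5 = 13 in. φR_n = 0.75 × 0.6 × 80 × 0.26513 × 13 = 124.1 kips.
Base metal shear (0.375 in plate): yield φR_n = 1.0×0.6×50×0.375×13 = 146.3 kips; rupture φR_n = 0.75×0.6×70×0.375×13 = 153.6 kips; take 146.3 kips (yield).
Tension yield (gross): A_g = 2.75×0.375 = 1.0313 in². φR_n = 0.90 × 50 × 1.0313 = 46.4 kips.
Governing: min(124.1, 146.3, 46.4) = 46.4 kips → gross-section yield.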